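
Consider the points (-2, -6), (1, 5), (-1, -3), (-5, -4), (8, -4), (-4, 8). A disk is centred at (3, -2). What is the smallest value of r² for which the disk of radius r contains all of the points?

The required radius is the distance from (3, -2) to the farthest point.
Squared distances: 41, 53, 17, 68, 29, 149.
Maximum is 149, attained at (-4, 8).

149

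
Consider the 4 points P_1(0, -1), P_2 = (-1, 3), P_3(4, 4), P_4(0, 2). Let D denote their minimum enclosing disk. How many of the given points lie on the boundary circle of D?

3

The minimum enclosing circle is determined by three boundary points: P_1, P_2, P_3.
Their circumcentre is (79/42, 67/42) with r² = 9061/882.
The farthest remaining point P_4 is at distance² 3265/882 ≤ 9061/882.
The points at distance exactly r from the centre are P_1, P_2, P_3 — 3 points.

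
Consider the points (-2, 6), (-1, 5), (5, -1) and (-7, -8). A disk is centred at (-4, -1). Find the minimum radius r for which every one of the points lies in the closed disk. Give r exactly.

9

The required radius is the distance from (-4, -1) to the farthest point.
Squared distances: 53, 45, 81, 58.
Maximum is 81, attained at (5, -1).
r = √81 = 9.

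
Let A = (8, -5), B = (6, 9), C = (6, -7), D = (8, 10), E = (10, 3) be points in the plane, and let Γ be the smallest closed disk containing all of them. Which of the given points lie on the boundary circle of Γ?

The minimum enclosing circle of a finite set is fixed by two of the points (as a diameter) or three (as a circumcircle).
The farthest pair is C–D with squared distance 293. The circle on this segment as diameter has centre (7, 1.5) and r² = 293/4 = 73.25.
Check A: distance² to centre = 43.25 ≤ 73.25, so it lies inside.
All remaining points lie in this disk, and no smaller disk contains both endpoints, so this is the minimum enclosing circle.
The points at distance exactly r from the centre are C, D — 2 points.

C, D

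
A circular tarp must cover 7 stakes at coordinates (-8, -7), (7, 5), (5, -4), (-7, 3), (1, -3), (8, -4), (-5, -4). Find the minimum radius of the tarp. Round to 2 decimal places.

The farthest pair is (-8, -7)–(7, 5) with squared distance 369. The circle on this segment as diameter has centre (-0.5, -1) and r² = 369/4 = 92.25.
Check (5, -4): distance² to centre = 39.25 ≤ 92.25, so it lies inside.
All remaining points lie in this disk, and no smaller disk contains both endpoints, so this is the minimum enclosing circle.
r = √(92.25) ≈ 9.60.

9.60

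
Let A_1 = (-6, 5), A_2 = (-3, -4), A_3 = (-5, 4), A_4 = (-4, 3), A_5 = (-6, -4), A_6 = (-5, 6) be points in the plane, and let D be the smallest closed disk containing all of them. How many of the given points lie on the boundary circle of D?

The minimum enclosing circle of a finite set is fixed by two of the points (as a diameter) or three (as a circumcircle).
The minimum enclosing circle is determined by three boundary points: A_2, A_5, A_6.
Their circumcentre is (-4.5, 0.9) with r² = 26.26.
The farthest remaining point A_1 is at distance² 19.06 ≤ 26.26.
The points at distance exactly r from the centre are A_2, A_5, A_6 — 3 points.

3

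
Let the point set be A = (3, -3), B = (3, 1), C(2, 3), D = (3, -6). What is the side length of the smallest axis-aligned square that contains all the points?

9

The bounding box has width 1 and height 9.
An axis-aligned square enclosing the set must have side ≥ max(width, height).
So the minimum side is max(1, 9) = 9.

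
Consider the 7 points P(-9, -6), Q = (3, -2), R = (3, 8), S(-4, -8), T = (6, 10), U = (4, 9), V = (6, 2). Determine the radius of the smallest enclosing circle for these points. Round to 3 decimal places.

The farthest pair is P–T with squared distance 481. The circle on this segment as diameter has centre (-1.5, 2) and r² = 481/4 = 120.25.
Check Q: distance² to centre = 36.25 ≤ 120.25, so it lies inside.
All remaining points lie in this disk, and no smaller disk contains both endpoints, so this is the minimum enclosing circle.
r = √(120.25) ≈ 10.966.

10.966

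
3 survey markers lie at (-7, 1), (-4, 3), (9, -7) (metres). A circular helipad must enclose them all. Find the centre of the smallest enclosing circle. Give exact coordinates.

(1, -3)

Call the three points A, B, C in the order given.
Side lengths²: AB² = 13, AC² = 320, BC² = 269.
Since AC² = 320 ≥ 269 + 13 = 282, the angle opposite AC is not acute, so the smallest enclosing circle has AC as diameter.
Centre = midpoint of AC = (1, -3), r² = 320/4 = 80.
Centre = (1, -3).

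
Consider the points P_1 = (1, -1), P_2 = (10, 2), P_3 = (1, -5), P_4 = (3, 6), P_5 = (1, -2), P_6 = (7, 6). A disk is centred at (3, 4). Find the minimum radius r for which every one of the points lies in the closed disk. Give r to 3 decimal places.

The required radius is the distance from (3, 4) to the farthest point.
Squared distances: 29, 53, 85, 4, 40, 20.
Maximum is 85, attained at P_3.
r = √85 ≈ 9.220.

9.220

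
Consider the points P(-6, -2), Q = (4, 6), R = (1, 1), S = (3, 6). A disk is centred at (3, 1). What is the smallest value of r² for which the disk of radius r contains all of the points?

The required radius is the distance from (3, 1) to the farthest point.
Squared distances: 90, 26, 4, 25.
Maximum is 90, attained at P.

90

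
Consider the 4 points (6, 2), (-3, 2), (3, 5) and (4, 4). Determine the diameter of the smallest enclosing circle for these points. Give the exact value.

The farthest pair is (6, 2)–(-3, 2) with squared distance 81. The circle on this segment as diameter has centre (1.5, 2) and r² = 81/4 = 20.25.
Check (3, 5): distance² to centre = 11.25 ≤ 20.25, so it lies inside.
All remaining points lie in this disk, and no smaller disk contains both endpoints, so this is the minimum enclosing circle.
Diameter = 2r = 2√(20.25) = 9.

9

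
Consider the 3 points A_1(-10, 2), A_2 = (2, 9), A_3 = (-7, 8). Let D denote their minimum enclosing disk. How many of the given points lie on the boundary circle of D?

2

Side lengths²: A_1A_2² = 193, A_1A_3² = 45, A_2A_3² = 82.
Since A_1A_2² = 193 ≥ 82 + 45 = 127, the angle opposite A_1A_2 is not acute, so the smallest enclosing circle has A_1A_2 as diameter.
Centre = midpoint of A_1A_2 = (-4, 5.5), r² = 193/4 = 48.25.
The points at distance exactly r from the centre are A_1, A_2 — 2 points.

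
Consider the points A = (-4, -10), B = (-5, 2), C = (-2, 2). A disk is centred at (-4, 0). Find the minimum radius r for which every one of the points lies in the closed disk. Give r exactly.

The required radius is the distance from (-4, 0) to the farthest point.
Squared distances: 100, 5, 8.
Maximum is 100, attained at A.
r = √100 = 10.

10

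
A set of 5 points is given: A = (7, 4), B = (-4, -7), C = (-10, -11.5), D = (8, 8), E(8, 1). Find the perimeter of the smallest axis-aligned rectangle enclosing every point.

75

Width = max x − min x = 8 − (-10) = 18.
Height = max y − min y = 8 − (-11.5) = 19.5.
Perimeter = 2(18 + 19.5) = 75.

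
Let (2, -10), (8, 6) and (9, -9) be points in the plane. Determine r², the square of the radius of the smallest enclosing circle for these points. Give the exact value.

73

Call the three points A, B, C in the order given.
Side lengths²: AB² = 292, AC² = 50, BC² = 226.
Since AB² = 292 ≥ 226 + 50 = 276, the angle opposite AB is not acute, so the smallest enclosing circle has AB as diameter.
Centre = midpoint of AB = (5, -2), r² = 292/4 = 73.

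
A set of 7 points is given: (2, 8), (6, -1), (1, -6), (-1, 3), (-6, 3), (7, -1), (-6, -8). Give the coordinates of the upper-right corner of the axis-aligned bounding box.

(7, 8)

x-range [-6, 7], y-range [-8, 8].
The upper-right corner is (7, 8).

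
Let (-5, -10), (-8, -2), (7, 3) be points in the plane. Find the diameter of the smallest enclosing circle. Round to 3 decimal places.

17.704

Call the three points A, B, C in the order given.
Side lengths²: AB² = 73, AC² = 313, BC² = 250.
Since AC² = 313 < 250 + 73 = 323, the triangle is acute, so the smallest enclosing circle is the circumcircle.
Circumcentre = (41/54, -59/18), r² = 114245/1458.
Diameter = 2r = 2√(114245/1458) ≈ 17.704.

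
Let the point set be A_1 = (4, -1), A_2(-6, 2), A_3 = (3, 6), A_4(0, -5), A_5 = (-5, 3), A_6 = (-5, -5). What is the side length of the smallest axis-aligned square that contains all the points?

The bounding box has width 10 and height 11.
An axis-aligned square enclosing the set must have side ≥ max(width, height).
So the minimum side is max(10, 11) = 11.

11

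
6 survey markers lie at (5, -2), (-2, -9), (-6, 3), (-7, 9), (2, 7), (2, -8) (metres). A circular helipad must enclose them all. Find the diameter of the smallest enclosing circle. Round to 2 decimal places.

19.24

The minimum enclosing circle of a finite set is fixed by two of the points (as a diameter) or three (as a circumcircle).
The farthest pair is (-7, 9)–(2, -8) with squared distance 370. The circle on this segment as diameter has centre (-2.5, 0.5) and r² = 370/4 = 92.5.
Check (5, -2): distance² to centre = 62.5 ≤ 92.5, so it lies inside.
All remaining points lie in this disk, and no smaller disk contains both endpoints, so this is the minimum enclosing circle.
Diameter = 2r = 2√(92.5) ≈ 19.24.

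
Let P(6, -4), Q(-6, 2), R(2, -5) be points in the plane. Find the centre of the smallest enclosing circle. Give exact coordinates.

(0, -1)

Side lengths²: PQ² = 180, PR² = 17, QR² = 113.
Since PQ² = 180 ≥ 113 + 17 = 130, the angle opposite PQ is not acute, so the smallest enclosing circle has PQ as diameter.
Centre = midpoint of PQ = (0, -1), r² = 180/4 = 45.
Centre = (0, -1).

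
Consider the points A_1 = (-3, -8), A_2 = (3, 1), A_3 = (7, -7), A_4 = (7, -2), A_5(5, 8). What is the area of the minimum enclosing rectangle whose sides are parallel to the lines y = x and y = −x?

In coordinates u = x + y, v = x − y the rectangle is axis-aligned; the map (x,y)→(u,v) scales areas by 2.
u-values: -11, 4, 0, 5, 13; range = 13 − (-11) = 24.
v-values: 5, 2, 14, 9, -3; range = 14 − (-3) = 17.
Area = (24 × 17) / 2 = 204.

204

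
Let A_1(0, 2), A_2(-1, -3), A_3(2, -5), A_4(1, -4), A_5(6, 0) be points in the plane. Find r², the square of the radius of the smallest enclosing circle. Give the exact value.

A smallest enclosing disk is always determined by at most three of the input points on its boundary.
The minimum enclosing circle is determined by three boundary points: A_1, A_3, A_5.
Their circumcentre is (87/38, -43/38) with r² = 10865/722.
The farthest remaining point A_2 is at distance² 10333/722 ≤ 10865/722.

10865/722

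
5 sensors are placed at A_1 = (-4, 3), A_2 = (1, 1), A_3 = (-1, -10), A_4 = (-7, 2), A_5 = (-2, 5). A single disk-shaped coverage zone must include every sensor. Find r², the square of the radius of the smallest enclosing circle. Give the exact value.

56.5

By Welzl's lemma the MEC is supported by two points (diametrically opposite) or three points (on a circumcircle).
The farthest pair is A_3–A_5 with squared distance 226. The circle on this segment as diameter has centre (-1.5, -2.5) and r² = 226/4 = 56.5.
Check A_1: distance² to centre = 36.5 ≤ 56.5, so it lies inside.
All remaining points lie in this disk, and no smaller disk contains both endpoints, so this is the minimum enclosing circle.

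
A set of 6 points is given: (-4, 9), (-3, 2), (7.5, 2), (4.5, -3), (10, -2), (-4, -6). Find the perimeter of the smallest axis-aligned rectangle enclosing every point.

Width = max x − min x = 10 − (-4) = 14.
Height = max y − min y = 9 − (-6) = 15.
Perimeter = 2(14 + 15) = 58.

58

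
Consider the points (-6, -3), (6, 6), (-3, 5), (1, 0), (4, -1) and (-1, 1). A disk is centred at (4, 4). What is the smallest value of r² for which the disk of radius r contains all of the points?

149

The required radius is the distance from (4, 4) to the farthest point.
Squared distances: 149, 8, 50, 25, 25, 34.
Maximum is 149, attained at (-6, -3).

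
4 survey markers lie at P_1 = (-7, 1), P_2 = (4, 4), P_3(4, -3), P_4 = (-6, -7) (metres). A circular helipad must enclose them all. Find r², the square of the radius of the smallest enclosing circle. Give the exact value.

55.25

The minimum enclosing circle of a finite set is fixed by two of the points (as a diameter) or three (as a circumcircle).
The farthest pair is P_2–P_4 with squared distance 221. The circle on this segment as diameter has centre (-1, -1.5) and r² = 221/4 = 55.25.
Check P_1: distance² to centre = 42.25 ≤ 55.25, so it lies inside.
All remaining points lie in this disk, and no smaller disk contains both endpoints, so this is the minimum enclosing circle.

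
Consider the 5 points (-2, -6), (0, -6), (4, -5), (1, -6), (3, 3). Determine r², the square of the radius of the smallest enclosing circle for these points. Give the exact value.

A smallest enclosing disk is always determined by at most three of the input points on its boundary.
The farthest pair is (-2, -6)–(3, 3) with squared distance 106. The circle on this segment as diameter has centre (0.5, -1.5) and r² = 106/4 = 26.5.
Check (0, -6): distance² to centre = 20.5 ≤ 26.5, so it lies inside.
All remaining points lie in this disk, and no smaller disk contains both endpoints, so this is the minimum enclosing circle.

26.5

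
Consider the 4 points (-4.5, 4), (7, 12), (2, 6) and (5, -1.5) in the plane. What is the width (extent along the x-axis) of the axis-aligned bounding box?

11.5

max x = 7, min x = -4.5, so width = 11.5.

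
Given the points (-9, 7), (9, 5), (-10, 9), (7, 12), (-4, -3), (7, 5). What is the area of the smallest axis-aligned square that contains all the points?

The bounding box has width 19 and height 15.
An axis-aligned square enclosing the set must have side ≥ max(width, height).
So the minimum side is max(19, 15) = 19.
Area = 19² = 361.

361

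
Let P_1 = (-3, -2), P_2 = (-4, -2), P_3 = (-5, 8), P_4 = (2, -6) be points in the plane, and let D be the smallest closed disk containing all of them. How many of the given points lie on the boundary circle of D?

2

The minimum enclosing circle of a finite set is fixed by two of the points (as a diameter) or three (as a circumcircle).
The farthest pair is P_3–P_4 with squared distance 245. The circle on this segment as diameter has centre (-1.5, 1) and r² = 245/4 = 61.25.
Check P_1: distance² to centre = 11.25 ≤ 61.25, so it lies inside.
All remaining points lie in this disk, and no smaller disk contains both endpoints, so this is the minimum enclosing circle.
The points at distance exactly r from the centre are P_3, P_4 — 2 points.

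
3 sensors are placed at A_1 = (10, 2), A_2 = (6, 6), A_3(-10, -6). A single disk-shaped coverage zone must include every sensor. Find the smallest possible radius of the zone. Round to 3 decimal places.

10.770

Side lengths²: A_1A_2² = 32, A_1A_3² = 464, A_2A_3² = 400.
Since A_1A_3² = 464 ≥ 400 + 32 = 432, the angle opposite A_1A_3 is not acute, so the smallest enclosing circle has A_1A_3 as diameter.
Centre = midpoint of A_1A_3 = (0, -2), r² = 464/4 = 116.
r = √116 ≈ 10.770.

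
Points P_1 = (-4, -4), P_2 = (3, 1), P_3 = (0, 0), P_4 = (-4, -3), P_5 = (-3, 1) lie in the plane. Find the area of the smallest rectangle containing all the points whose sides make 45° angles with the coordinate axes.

In coordinates u = x + y, v = x − y the rectangle is axis-aligned; the map (x,y)→(u,v) scales areas by 2.
u-values: -8, 4, 0, -7, -2; range = 4 − (-8) = 12.
v-values: 0, 2, 0, -1, -4; range = 2 − (-4) = 6.
Area = (12 × 6) / 2 = 36.

36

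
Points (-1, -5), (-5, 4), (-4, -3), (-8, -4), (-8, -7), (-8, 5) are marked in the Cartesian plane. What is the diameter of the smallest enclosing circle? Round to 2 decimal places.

A smallest enclosing disk is always determined by at most three of the input points on its boundary.
The minimum enclosing circle is determined by three boundary points: (-1, -5), (-8, -7), (-8, 5).
Their circumcentre is (-83/14, -1) with r² = 7897/196.
The farthest remaining point (-5, 4) is at distance² 5069/196 ≤ 7897/196.
Diameter = 2r = 2√(7897/196) ≈ 12.70.

12.70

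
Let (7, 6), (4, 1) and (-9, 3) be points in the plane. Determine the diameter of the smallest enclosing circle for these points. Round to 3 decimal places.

16.279

Call the three points A, B, C in the order given.
Side lengths²: AB² = 34, AC² = 265, BC² = 173.
Since AC² = 265 ≥ 173 + 34 = 207, the angle opposite AC is not acute, so the smallest enclosing circle has AC as diameter.
Centre = midpoint of AC = (-1, 4.5), r² = 265/4 = 66.25.
Diameter = 2r = 2√(66.25) ≈ 16.279.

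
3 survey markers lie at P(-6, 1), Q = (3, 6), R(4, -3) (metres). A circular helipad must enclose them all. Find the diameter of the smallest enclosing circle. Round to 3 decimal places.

11.676

Side lengths²: PQ² = 106, PR² = 116, QR² = 82.
Since PR² = 116 < 106 + 82 = 188, the triangle is acute, so the smallest enclosing circle is the circumcircle.
Circumcentre = (-7/43, 47/43), r² = 63017/1849.
Diameter = 2r = 2√(63017/1849) ≈ 11.676.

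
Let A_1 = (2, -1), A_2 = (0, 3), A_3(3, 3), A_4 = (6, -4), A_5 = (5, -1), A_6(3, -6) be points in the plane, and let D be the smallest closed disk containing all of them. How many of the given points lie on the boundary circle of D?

By Welzl's lemma the MEC is supported by two points (diametrically opposite) or three points (on a circumcircle).
The minimum enclosing circle is determined by three boundary points: A_2, A_4, A_6.
Their circumcentre is (45/22, -29/22) with r² = 5525/242.
The farthest remaining point A_3 is at distance² 4733/242 ≤ 5525/242.
The points at distance exactly r from the centre are A_2, A_4, A_6 — 3 points.

3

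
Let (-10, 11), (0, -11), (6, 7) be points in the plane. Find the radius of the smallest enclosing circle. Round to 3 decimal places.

12.119

Call the three points A, B, C in the order given.
Side lengths²: AB² = 584, AC² = 272, BC² = 360.
Since AB² = 584 < 360 + 272 = 632, the triangle is acute, so the smallest enclosing circle is the circumcircle.
Circumcentre = (-54/13, 5/13), r² = 24820/169.
r = √(24820/169) ≈ 12.119.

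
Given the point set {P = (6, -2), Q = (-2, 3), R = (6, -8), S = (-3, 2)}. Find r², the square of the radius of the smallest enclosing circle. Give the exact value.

A smallest enclosing disk is always determined by at most three of the input points on its boundary.
The farthest pair is Q–R with squared distance 185. The circle on this segment as diameter has centre (2, -2.5) and r² = 185/4 = 46.25.
Check P: distance² to centre = 16.25 ≤ 46.25, so it lies inside.
All remaining points lie in this disk, and no smaller disk contains both endpoints, so this is the minimum enclosing circle.

46.25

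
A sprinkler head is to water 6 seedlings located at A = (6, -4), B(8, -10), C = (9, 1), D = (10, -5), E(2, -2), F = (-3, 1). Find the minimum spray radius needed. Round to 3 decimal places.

7.810

The minimum enclosing circle of a finite set is fixed by two of the points (as a diameter) or three (as a circumcircle).
The minimum enclosing circle is determined by three boundary points: B, C, F.
Their circumcentre is (3, -4) with r² = 61.
The farthest remaining point D is at distance² 50 ≤ 61.
r = √61 ≈ 7.810.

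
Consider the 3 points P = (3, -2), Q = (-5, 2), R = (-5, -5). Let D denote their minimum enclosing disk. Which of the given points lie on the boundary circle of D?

P, Q, R

Side lengths²: PQ² = 80, PR² = 73, QR² = 49.
Since PQ² = 80 < 73 + 49 = 122, the triangle is acute, so the smallest enclosing circle is the circumcircle.
Circumcentre = (-1.75, -1.5), r² = 22.8125.
The points at distance exactly r from the centre are P, Q, R — 3 points.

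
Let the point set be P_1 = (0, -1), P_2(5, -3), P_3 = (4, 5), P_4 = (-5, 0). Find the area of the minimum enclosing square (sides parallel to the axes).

The bounding box has width 10 and height 8.
An axis-aligned square enclosing the set must have side ≥ max(width, height).
So the minimum side is max(10, 8) = 10.
Area = 10² = 100.

100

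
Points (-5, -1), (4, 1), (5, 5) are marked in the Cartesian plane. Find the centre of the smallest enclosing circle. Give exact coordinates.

Call the three points A, B, C in the order given.
Side lengths²: AB² = 85, AC² = 136, BC² = 17.
Since AC² = 136 ≥ 85 + 17 = 102, the angle opposite AC is not acute, so the smallest enclosing circle has AC as diameter.
Centre = midpoint of AC = (0, 2), r² = 136/4 = 34.
Centre = (0, 2).

(0, 2)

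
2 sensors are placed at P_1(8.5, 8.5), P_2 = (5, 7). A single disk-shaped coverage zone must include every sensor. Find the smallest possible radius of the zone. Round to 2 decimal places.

1.90

The smallest circle enclosing two points has them as diameter endpoints.
Centre = midpoint = (6.75, 7.75); r² = |P_1P_2|²/4 = 14.5/4 = 3.625.
r = √(3.625) ≈ 1.90.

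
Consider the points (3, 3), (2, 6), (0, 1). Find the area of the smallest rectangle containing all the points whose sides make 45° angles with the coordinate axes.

In coordinates u = x + y, v = x − y the rectangle is axis-aligned; the map (x,y)→(u,v) scales areas by 2.
u-values: 6, 8, 1; range = 8 − 1 = 7.
v-values: 0, -4, -1; range = 0 − (-4) = 4.
Area = (7 × 4) / 2 = 14.

14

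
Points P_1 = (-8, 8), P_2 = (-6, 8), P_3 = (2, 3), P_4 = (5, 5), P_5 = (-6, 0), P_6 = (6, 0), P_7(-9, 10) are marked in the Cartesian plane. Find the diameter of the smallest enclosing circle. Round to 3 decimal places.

The minimum enclosing circle of a finite set is fixed by two of the points (as a diameter) or three (as a circumcircle).
The farthest pair is P_6–P_7 with squared distance 325. The circle on this segment as diameter has centre (-1.5, 5) and r² = 325/4 = 81.25.
Check P_1: distance² to centre = 51.25 ≤ 81.25, so it lies inside.
All remaining points lie in this disk, and no smaller disk contains both endpoints, so this is the minimum enclosing circle.
Diameter = 2r = 2√(81.25) ≈ 18.028.

18.028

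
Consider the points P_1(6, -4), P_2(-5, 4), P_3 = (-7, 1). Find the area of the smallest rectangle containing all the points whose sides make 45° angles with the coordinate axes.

In coordinates u = x + y, v = x − y the rectangle is axis-aligned; the map (x,y)→(u,v) scales areas by 2.
u-values: 2, -1, -6; range = 2 − (-6) = 8.
v-values: 10, -9, -8; range = 10 − (-9) = 19.
Area = (8 × 19) / 2 = 76.

76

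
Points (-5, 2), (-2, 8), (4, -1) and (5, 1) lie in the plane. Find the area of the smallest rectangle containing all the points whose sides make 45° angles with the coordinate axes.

In coordinates u = x + y, v = x − y the rectangle is axis-aligned; the map (x,y)→(u,v) scales areas by 2.
u-values: -3, 6, 3, 6; range = 6 − (-3) = 9.
v-values: -7, -10, 5, 4; range = 5 − (-10) = 15.
Area = (9 × 15) / 2 = 67.5.

67.5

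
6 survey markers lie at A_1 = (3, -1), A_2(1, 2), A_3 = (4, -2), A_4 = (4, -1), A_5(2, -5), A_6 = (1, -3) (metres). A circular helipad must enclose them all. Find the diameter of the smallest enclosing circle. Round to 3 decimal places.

A smallest enclosing disk is always determined by at most three of the input points on its boundary.
The farthest pair is A_2–A_5 with squared distance 50. The circle on this segment as diameter has centre (1.5, -1.5) and r² = 50/4 = 12.5.
Check A_1: distance² to centre = 2.5 ≤ 12.5, so it lies inside.
All remaining points lie in this disk, and no smaller disk contains both endpoints, so this is the minimum enclosing circle.
Diameter = 2r = 2√(12.5) ≈ 7.071.

7.071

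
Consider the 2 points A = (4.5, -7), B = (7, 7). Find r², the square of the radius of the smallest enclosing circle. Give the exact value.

50.5625

The smallest circle enclosing two points has them as diameter endpoints.
Centre = midpoint = (5.75, 0); r² = |AB|²/4 = 202.25/4 = 50.5625.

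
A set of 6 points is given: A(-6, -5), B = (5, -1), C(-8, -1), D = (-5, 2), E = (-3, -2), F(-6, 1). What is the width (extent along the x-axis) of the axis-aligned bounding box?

13

max x = 5, min x = -8, so width = 13.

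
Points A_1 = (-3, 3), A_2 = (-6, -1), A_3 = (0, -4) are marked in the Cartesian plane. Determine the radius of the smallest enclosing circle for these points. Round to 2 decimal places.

Side lengths²: A_1A_2² = 25, A_1A_3² = 58, A_2A_3² = 45.
Since A_1A_3² = 58 < 45 + 25 = 70, the triangle is acute, so the smallest enclosing circle is the circumcircle.
Circumcentre = (-47/22, -17/22), r² = 3625/242.
r = √(3625/242) ≈ 3.87.

3.87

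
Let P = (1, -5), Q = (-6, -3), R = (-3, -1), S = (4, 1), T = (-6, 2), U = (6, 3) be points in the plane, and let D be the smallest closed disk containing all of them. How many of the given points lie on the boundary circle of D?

The farthest pair is Q–U with squared distance 180. The circle on this segment as diameter has centre (0, 0) and r² = 180/4 = 45.
Check P: distance² to centre = 26 ≤ 45, so it lies inside.
All remaining points lie in this disk, and no smaller disk contains both endpoints, so this is the minimum enclosing circle.
The points at distance exactly r from the centre are Q, U — 2 points.

2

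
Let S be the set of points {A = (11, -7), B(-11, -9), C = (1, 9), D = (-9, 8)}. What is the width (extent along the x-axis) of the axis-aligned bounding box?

22

max x = 11, min x = -11, so width = 22.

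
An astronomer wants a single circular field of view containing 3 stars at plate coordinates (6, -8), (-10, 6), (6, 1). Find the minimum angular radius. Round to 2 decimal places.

Call the three points A, B, C in the order given.
Side lengths²: AB² = 452, AC² = 81, BC² = 281.
Since AB² = 452 ≥ 281 + 81 = 362, the angle opposite AB is not acute, so the smallest enclosing circle has AB as diameter.
Centre = midpoint of AB = (-2, -1), r² = 452/4 = 113.
r = √113 ≈ 10.63.

10.63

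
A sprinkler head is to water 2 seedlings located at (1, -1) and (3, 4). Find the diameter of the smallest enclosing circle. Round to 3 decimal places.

The smallest circle enclosing two points has them as diameter endpoints.
Centre = midpoint = (2, 1.5); r² = |(1, -1)−(3, 4)|²/4 = 29/4 = 7.25.
Diameter = 2r = 2√(7.25) ≈ 5.385.

5.385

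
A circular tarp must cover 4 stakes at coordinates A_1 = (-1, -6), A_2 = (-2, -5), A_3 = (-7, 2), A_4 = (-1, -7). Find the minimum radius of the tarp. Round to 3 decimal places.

5.408

The farthest pair is A_3–A_4 with squared distance 117. The circle on this segment as diameter has centre (-4, -2.5) and r² = 117/4 = 29.25.
Check A_1: distance² to centre = 21.25 ≤ 29.25, so it lies inside.
All remaining points lie in this disk, and no smaller disk contains both endpoints, so this is the minimum enclosing circle.
r = √(29.25) ≈ 5.408.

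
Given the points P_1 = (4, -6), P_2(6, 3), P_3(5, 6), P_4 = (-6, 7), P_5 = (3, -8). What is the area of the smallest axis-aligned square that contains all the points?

The bounding box has width 12 and height 15.
An axis-aligned square enclosing the set must have side ≥ max(width, height).
So the minimum side is max(12, 15) = 15.
Area = 15² = 225.

225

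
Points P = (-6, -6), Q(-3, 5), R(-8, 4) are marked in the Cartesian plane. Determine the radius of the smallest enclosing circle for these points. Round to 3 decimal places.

Side lengths²: PQ² = 130, PR² = 104, QR² = 26.
Since PQ² = 130 ≥ 104 + 26 = 130, the angle opposite PQ is not acute, so the smallest enclosing circle has PQ as diameter.
Centre = midpoint of PQ = (-4.5, -0.5), r² = 130/4 = 32.5.
r = √(32.5) ≈ 5.701.

5.701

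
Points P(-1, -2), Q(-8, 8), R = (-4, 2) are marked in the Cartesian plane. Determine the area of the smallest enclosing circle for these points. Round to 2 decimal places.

Side lengths²: PQ² = 149, PR² = 25, QR² = 52.
Since PQ² = 149 ≥ 52 + 25 = 77, the angle opposite PQ is not acute, so the smallest enclosing circle has PQ as diameter.
Centre = midpoint of PQ = (-4.5, 3), r² = 149/4 = 37.25.
Area = π·r² = π·37.25 ≈ 117.02.

117.02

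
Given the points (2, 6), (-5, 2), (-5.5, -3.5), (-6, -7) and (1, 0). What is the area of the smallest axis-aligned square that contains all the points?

The bounding box has width 8 and height 13.
An axis-aligned square enclosing the set must have side ≥ max(width, height).
So the minimum side is max(8, 13) = 13.
Area = 13² = 169.

169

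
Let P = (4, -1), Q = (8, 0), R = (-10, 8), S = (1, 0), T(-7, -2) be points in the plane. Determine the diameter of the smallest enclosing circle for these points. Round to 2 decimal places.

19.70

The farthest pair is Q–R with squared distance 388. The circle on this segment as diameter has centre (-1, 4) and r² = 388/4 = 97.
Check P: distance² to centre = 50 ≤ 97, so it lies inside.
All remaining points lie in this disk, and no smaller disk contains both endpoints, so this is the minimum enclosing circle.
Diameter = 2r = 2√97 ≈ 19.70.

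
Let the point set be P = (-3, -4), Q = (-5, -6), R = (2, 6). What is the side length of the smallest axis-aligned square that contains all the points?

12

The bounding box has width 7 and height 12.
An axis-aligned square enclosing the set must have side ≥ max(width, height).
So the minimum side is max(7, 12) = 12.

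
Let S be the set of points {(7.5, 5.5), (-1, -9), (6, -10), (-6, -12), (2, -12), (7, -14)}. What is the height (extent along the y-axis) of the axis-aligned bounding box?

19.5

max y = 5.5, min y = -14, so height = 19.5.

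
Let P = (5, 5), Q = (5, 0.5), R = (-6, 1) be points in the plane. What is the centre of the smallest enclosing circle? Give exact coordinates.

Side lengths²: PQ² = 20.25, PR² = 137, QR² = 121.25.
Since PR² = 137 < 121.25 + 20.25 = 141.5, the triangle is acute, so the smallest enclosing circle is the circumcircle.
Circumcentre = (-9/22, 2.75), r² = 66445/1936.
Centre = (-9/22, 2.75).

(-9/22, 2.75)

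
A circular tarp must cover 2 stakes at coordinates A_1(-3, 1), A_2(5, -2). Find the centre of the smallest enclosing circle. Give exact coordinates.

The smallest circle enclosing two points has them as diameter endpoints.
Centre = midpoint = (1, -0.5); r² = |A_1A_2|²/4 = 73/4 = 18.25.
Centre = (1, -0.5).

(1, -0.5)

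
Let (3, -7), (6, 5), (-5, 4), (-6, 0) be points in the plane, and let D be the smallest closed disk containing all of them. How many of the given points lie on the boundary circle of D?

A smallest enclosing disk is always determined by at most three of the input points on its boundary.
The minimum enclosing circle is determined by three boundary points: (3, -7), (6, 5), (-5, 4).
Their circumcentre is (79/86, -9/86) with r² = 191845/3698.
The farthest remaining point (-6, 0) is at distance² 177053/3698 ≤ 191845/3698.
The points at distance exactly r from the centre are (3, -7), (6, 5), (-5, 4) — 3 points.

3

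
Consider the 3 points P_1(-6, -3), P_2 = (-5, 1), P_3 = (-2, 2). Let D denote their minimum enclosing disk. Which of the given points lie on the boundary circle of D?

Side lengths²: P_1P_2² = 17, P_1P_3² = 41, P_2P_3² = 10.
Since P_1P_3² = 41 ≥ 17 + 10 = 27, the angle opposite P_1P_3 is not acute, so the smallest enclosing circle has P_1P_3 as diameter.
Centre = midpoint of P_1P_3 = (-4, -0.5), r² = 41/4 = 10.25.
The points at distance exactly r from the centre are P_1, P_3 — 2 points.

P_1, P_3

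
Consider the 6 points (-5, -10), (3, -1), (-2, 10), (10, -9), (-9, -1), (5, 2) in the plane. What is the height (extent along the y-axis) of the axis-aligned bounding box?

max y = 10, min y = -10, so height = 20.

20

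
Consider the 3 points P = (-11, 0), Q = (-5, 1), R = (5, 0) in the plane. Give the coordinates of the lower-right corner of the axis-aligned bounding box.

(5, 0)

x-range [-11, 5], y-range [0, 1].
The lower-right corner is (5, 0).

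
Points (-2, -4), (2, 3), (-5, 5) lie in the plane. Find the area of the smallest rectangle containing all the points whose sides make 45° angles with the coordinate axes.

66

In coordinates u = x + y, v = x − y the rectangle is axis-aligned; the map (x,y)→(u,v) scales areas by 2.
u-values: -6, 5, 0; range = 5 − (-6) = 11.
v-values: 2, -1, -10; range = 2 − (-10) = 12.
Area = (11 × 12) / 2 = 66.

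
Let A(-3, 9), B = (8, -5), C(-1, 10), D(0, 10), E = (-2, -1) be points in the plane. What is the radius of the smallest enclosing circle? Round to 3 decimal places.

By Welzl's lemma the MEC is supported by two points (diametrically opposite) or three points (on a circumcircle).
The farthest pair is A–B with squared distance 317. The circle on this segment as diameter has centre (2.5, 2) and r² = 317/4 = 79.25.
Check C: distance² to centre = 76.25 ≤ 79.25, so it lies inside.
All remaining points lie in this disk, and no smaller disk contains both endpoints, so this is the minimum enclosing circle.
r = √(79.25) ≈ 8.902.

8.902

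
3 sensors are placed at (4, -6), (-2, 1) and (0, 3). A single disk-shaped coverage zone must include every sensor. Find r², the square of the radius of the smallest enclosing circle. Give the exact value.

Call the three points A, B, C in the order given.
Side lengths²: AB² = 85, AC² = 97, BC² = 8.
Since AC² = 97 ≥ 85 + 8 = 93, the angle opposite AC is not acute, so the smallest enclosing circle has AC as diameter.
Centre = midpoint of AC = (2, -1.5), r² = 97/4 = 24.25.

24.25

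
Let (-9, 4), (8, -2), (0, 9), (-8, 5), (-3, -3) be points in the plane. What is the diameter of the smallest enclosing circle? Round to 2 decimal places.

18.03

By Welzl's lemma the MEC is supported by two points (diametrically opposite) or three points (on a circumcircle).
The farthest pair is (-9, 4)–(8, -2) with squared distance 325. The circle on this segment as diameter has centre (-0.5, 1) and r² = 325/4 = 81.25.
Check (0, 9): distance² to centre = 64.25 ≤ 81.25, so it lies inside.
All remaining points lie in this disk, and no smaller disk contains both endpoints, so this is the minimum enclosing circle.
Diameter = 2r = 2√(81.25) ≈ 18.03.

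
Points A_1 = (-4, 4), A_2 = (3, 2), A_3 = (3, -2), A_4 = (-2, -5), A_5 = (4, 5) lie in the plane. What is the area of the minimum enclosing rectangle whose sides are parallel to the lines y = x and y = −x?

104

In coordinates u = x + y, v = x − y the rectangle is axis-aligned; the map (x,y)→(u,v) scales areas by 2.
u-values: 0, 5, 1, -7, 9; range = 9 − (-7) = 16.
v-values: -8, 1, 5, 3, -1; range = 5 − (-8) = 13.
Area = (16 × 13) / 2 = 104.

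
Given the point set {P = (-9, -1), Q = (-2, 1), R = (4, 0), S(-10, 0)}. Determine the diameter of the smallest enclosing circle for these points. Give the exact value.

A smallest enclosing disk is always determined by at most three of the input points on its boundary.
The farthest pair is R–S with squared distance 196. The circle on this segment as diameter has centre (-3, 0) and r² = 196/4 = 49.
Check P: distance² to centre = 37 ≤ 49, so it lies inside.
All remaining points lie in this disk, and no smaller disk contains both endpoints, so this is the minimum enclosing circle.
Diameter = 2r = 2√49 = 14.

14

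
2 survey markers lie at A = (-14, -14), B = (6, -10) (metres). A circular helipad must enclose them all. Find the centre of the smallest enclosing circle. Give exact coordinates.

(-4, -12)

The smallest circle enclosing two points has them as diameter endpoints.
Centre = midpoint = (-4, -12); r² = |AB|²/4 = 416/4 = 104.
Centre = (-4, -12).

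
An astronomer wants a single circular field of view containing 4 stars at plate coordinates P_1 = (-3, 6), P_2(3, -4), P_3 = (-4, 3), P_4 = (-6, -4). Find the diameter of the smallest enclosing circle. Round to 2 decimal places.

The minimum enclosing circle is determined by three boundary points: P_1, P_2, P_4.
Their circumcentre is (-1.5, 0.1) with r² = 37.06.
The farthest remaining point P_3 is at distance² 14.66 ≤ 37.06.
Diameter = 2r = 2√(37.06) ≈ 12.18.

12.18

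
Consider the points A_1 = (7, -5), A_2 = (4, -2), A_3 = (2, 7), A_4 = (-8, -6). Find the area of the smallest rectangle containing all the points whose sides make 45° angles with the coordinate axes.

In coordinates u = x + y, v = x − y the rectangle is axis-aligned; the map (x,y)→(u,v) scales areas by 2.
u-values: 2, 2, 9, -14; range = 9 − (-14) = 23.
v-values: 12, 6, -5, -2; range = 12 − (-5) = 17.
Area = (23 × 17) / 2 = 195.5.

195.5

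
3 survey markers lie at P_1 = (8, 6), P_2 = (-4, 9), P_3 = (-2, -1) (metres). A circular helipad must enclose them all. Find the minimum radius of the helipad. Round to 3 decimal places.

6.753

Side lengths²: P_1P_2² = 153, P_1P_3² = 149, P_2P_3² = 104.
Since P_1P_2² = 153 < 149 + 104 = 253, the triangle is acute, so the smallest enclosing circle is the circumcircle.
Circumcentre = (51/38, 185/38), r² = 32929/722.
r = √(32929/722) ≈ 6.753.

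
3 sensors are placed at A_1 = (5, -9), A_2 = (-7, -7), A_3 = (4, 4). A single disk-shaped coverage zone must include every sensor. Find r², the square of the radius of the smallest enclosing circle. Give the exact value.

Side lengths²: A_1A_2² = 148, A_1A_3² = 170, A_2A_3² = 242.
Since A_2A_3² = 242 < 170 + 148 = 318, the triangle is acute, so the smallest enclosing circle is the circumcircle.
Circumcentre = (-1/7, -20/7), r² = 3145/49.

3145/49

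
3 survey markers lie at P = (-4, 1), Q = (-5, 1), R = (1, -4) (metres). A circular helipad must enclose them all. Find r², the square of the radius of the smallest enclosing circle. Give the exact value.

Side lengths²: PQ² = 1, PR² = 50, QR² = 61.
Since QR² = 61 ≥ 50 + 1 = 51, the angle opposite QR is not acute, so the smallest enclosing circle has QR as diameter.
Centre = midpoint of QR = (-2, -1.5), r² = 61/4 = 15.25.

15.25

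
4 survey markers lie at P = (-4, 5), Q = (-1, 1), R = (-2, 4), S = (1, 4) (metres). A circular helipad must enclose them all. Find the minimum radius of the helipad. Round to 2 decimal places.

The minimum enclosing circle is determined by three boundary points: P, Q, S.
Their circumcentre is (-57/34, 123/34) with r² = 4225/578.
The farthest remaining point R is at distance² 145/578 ≤ 4225/578.
r = √(4225/578) ≈ 2.70.

2.70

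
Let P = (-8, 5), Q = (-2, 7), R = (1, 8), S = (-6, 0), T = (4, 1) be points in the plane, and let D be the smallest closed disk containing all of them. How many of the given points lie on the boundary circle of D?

2

By Welzl's lemma the MEC is supported by two points (diametrically opposite) or three points (on a circumcircle).
The farthest pair is P–T with squared distance 160. The circle on this segment as diameter has centre (-2, 3) and r² = 160/4 = 40.
Check Q: distance² to centre = 16 ≤ 40, so it lies inside.
All remaining points lie in this disk, and no smaller disk contains both endpoints, so this is the minimum enclosing circle.
The points at distance exactly r from the centre are P, T — 2 points.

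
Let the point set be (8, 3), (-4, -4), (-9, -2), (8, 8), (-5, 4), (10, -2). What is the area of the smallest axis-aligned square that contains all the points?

361

The bounding box has width 19 and height 12.
An axis-aligned square enclosing the set must have side ≥ max(width, height).
So the minimum side is max(19, 12) = 19.
Area = 19² = 361.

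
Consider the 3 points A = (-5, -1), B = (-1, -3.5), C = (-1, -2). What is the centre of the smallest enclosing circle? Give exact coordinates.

Side lengths²: AB² = 22.25, AC² = 17, BC² = 2.25.
Since AB² = 22.25 ≥ 17 + 2.25 = 19.25, the angle opposite AB is not acute, so the smallest enclosing circle has AB as diameter.
Centre = midpoint of AB = (-3, -2.25), r² = 22.25/4 = 5.5625.
Centre = (-3, -2.25).

(-3, -2.25)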